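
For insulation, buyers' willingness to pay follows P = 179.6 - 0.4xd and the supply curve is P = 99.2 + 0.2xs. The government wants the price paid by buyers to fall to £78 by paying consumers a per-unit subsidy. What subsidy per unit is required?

At a buyer price of 78, quantity demanded is 449 − 2.5·78 = 254.
Sellers supply 254 only when they receive Ps = 99.2 + 0.2·254 = 150.
s = Ps − Pb = 150 − 78 = 72.

Required subsidy s = £72 per unit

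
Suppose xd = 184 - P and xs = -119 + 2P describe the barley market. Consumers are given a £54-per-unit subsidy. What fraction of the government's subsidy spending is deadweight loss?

DWL / government spending = 18/119

Pre-subsidy: 184 - P = -119 + 2P gives P* = 101, x* = 83.
With the rebate, buyers effectively pay Pb = Ps − 54, where Ps is the price sellers receive.
Demand in terms of Ps becomes xd = 184 − 1(Ps − 54) = 238 - Ps. Setting this equal to supply: 238 - Ps = -119 + 2Ps, so Ps = 119.
Buyers pay Pb = 119 − 54 = 65; x' = -119 + 2·119 = 119.
ΔCS = ½(83 + 119)(101 − 65) = 3636; ΔPS = ½(83 + 119)(119 − 101) = 1818.
Government spending = 54 × 119 = 6426.
DWL = ½ × 54 × (119 − 83) = 972; fraction = 972 / 6426 = 18/119.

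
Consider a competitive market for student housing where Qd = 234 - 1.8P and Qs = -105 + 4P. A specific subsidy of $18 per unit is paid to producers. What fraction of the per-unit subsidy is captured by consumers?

Consumer share = 20/29

Pre-subsidy: 234 - 1.8P = -105 + 4P gives P* = 1695/29, Q* = 3735/29.
With the subsidy, sellers receive Ps = Pb + 18 for each unit, where Pb is the price buyers pay.
Supply in terms of Pb becomes Qs = -105 + 4(Pb + 18) = -33 + 4Pb. Setting this equal to demand: 234 - 1.8Pb = -33 + 4Pb, so Pb = 1335/29.
Sellers receive Ps = 1335/29 + 18 = 1857/29; Q' = 234 − 1.8·(1335/29) = 4383/29.
Buyers' price falls by P* − Pb = 1695/29 − 1335/29 = 360/29; sellers' price rises by Ps − P* = 1857/29 − 1695/29 = 162/29.
So consumers capture (360/29)/18 = 20/29 of each unit of subsidy.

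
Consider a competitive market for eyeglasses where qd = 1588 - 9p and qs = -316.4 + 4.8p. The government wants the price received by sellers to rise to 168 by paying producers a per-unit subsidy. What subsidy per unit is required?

Required subsidy s = 46 per unit

At a seller price of 168, quantity supplied is -316.4 + 4.8·168 = 490.
Buyers absorb 490 only when they pay pb with 1588 − 9·pb = 490, i.e. pb = 122.
s = ps − pb = 168 − 122 = 46.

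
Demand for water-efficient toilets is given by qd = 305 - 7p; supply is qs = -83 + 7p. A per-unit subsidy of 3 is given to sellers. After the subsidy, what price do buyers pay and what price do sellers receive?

Buyers pay 367/14; sellers receive 409/14

Pre-subsidy: 305 - 7p = -83 + 7p gives p* = 194/7, q* = 111.
With the subsidy, sellers receive ps = pb + 3 for each unit, where pb is the price buyers pay.
Supply in terms of pb becomes qs = -83 + 7(pb + 3) = -62 + 7pb. Setting this equal to demand: 305 - 7pb = -62 + 7pb, so pb = 367/14.
Sellers receive ps = 367/14 + 3 = 409/14; q' = 305 − 7·(367/14) = 121.5.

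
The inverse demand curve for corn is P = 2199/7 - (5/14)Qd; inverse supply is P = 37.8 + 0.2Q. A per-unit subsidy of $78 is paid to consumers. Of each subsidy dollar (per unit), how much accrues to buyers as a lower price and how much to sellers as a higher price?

Buyers gain $50 per unit; sellers gain $28 per unit

Pre-subsidy: 2199/7 - (5/14)Q = 37.8 + 0.2Q gives Q* = 496 and P* = 137.
With the rebate, buyers effectively pay Pb = Ps − 78, where Ps is the price sellers receive.
On the curves, Pb = 2199/7 - (5/14)Q and Ps = 37.8 + 0.2Q; the wedge Ps − Pb = 78 gives 37.8 + 0.2Q − (2199/7 - (5/14)Q) = 78, so Q' = 636.
Then Pb = 2199/7 − (5/14)·636 = 87 and Ps = 37.8 + 0.2·636 = 165.
Buyers' price falls by P* − Pb = 137 − 87 = 50; sellers' price rises by Ps − P* = 165 − 137 = 28.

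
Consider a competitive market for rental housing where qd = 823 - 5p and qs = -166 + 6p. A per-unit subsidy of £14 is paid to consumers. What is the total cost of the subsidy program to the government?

Government cost = 63392/11

Pre-subsidy: 823 - 5p = -166 + 6p gives p* = 989/11, q* = 4108/11.
With the rebate, buyers effectively pay pb = ps − 14, where ps is the price sellers receive.
Demand in terms of ps becomes qd = 823 − 5(ps − 14) = 893 - 5ps. Setting this equal to supply: 893 - 5ps = -166 + 6ps, so ps = 1059/11.
Buyers pay pb = 1059/11 − 14 = 905/11; q' = -166 + 6·(1059/11) = 4528/11.
Government outlay = subsidy × quantity = 14 × 4528/11 = 63392/11.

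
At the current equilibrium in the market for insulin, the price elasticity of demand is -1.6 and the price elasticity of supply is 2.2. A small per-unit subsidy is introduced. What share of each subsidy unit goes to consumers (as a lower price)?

For a small subsidy around the equilibrium, the benefit split depends on the relative slopes, which at a point are proportional to the elasticities.
Buyer share = εs/(εs + |εd|) = 2.2/(2.2 + 1.6) = 11/19; seller share = |εd|/(εs + |εd|) = 8/19.

Consumer share = 11/19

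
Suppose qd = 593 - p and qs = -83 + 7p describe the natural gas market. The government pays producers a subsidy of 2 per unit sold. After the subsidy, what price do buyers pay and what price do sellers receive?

Buyers pay 82.75; sellers receive 84.75

Pre-subsidy: 593 - p = -83 + 7p gives p* = 84.5, q* = 508.5.
With the subsidy, sellers receive ps = pb + 2 for each unit, where pb is the price buyers pay.
Supply in terms of pb becomes qs = -83 + 7(pb + 2) = -69 + 7pb. Setting this equal to demand: 593 - pb = -69 + 7pb, so pb = 82.75.
Sellers receive ps = 82.75 + 2 = 84.75; q' = 593 − 1·82.75 = 510.25.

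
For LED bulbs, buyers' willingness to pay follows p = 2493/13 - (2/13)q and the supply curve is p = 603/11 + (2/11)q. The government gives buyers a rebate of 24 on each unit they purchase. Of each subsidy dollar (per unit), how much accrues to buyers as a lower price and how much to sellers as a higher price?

Pre-subsidy: 2493/13 - (2/13)q = 603/11 + (2/11)q gives q* = 408 and p* = 129.
With the rebate, buyers effectively pay pb = ps − 24, where ps is the price sellers receive.
On the curves, pb = 2493/13 - (2/13)q and ps = 603/11 + (2/11)q; the wedge ps − pb = 24 gives 603/11 + (2/11)q − (2493/13 - (2/13)q) = 24, so q' = 479.5.
Then pb = 2493/13 − (2/13)·479.5 = 118 and ps = 603/11 + (2/11)·479.5 = 142.
Buyers' price falls by p* − pb = 129 − 118 = 11; sellers' price rises by ps − p* = 142 − 129 = 13.

Buyers gain 11 per unit; sellers gain 13 per unit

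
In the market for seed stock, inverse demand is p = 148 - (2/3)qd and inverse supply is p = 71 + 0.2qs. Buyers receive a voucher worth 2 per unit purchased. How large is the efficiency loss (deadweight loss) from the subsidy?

Pre-subsidy: 148 - (2/3)q = 71 + 0.2q gives q* = 1155/13 and p* = 1154/13.
With the rebate, buyers effectively pay pb = ps − 2, where ps is the price sellers receive.
On the curves, pb = 148 - (2/3)q and ps = 71 + 0.2q; the wedge ps − pb = 2 gives 71 + 0.2q − (148 - (2/3)q) = 2, so q' = 1185/13.
Then pb = 148 − (2/3)·(1185/13) = 1134/13 and ps = 71 + 0.2·(1185/13) = 1160/13.
The subsidy expands output by 1185/13 − 1155/13 = 30/13 past the efficient level; on those units the gap between marginal cost and willingness to pay runs from 0 up to 2.
DWL = ½ × 2 × 30/13 = 30/13.

Deadweight loss = 30/13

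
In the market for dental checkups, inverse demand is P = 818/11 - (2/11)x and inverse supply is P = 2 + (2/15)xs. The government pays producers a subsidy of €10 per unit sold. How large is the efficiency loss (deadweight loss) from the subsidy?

Deadweight loss = 4125/26

Pre-subsidy: 818/11 - (2/11)x = 2 + (2/15)x gives x* = 2985/13 and P* = 424/13.
With the subsidy, sellers receive Ps = Pb + 10 for each unit, where Pb is the price buyers pay.
On the curves, Pb = 818/11 - (2/11)x and Ps = 2 + (2/15)x; the wedge Ps − Pb = 10 gives 2 + (2/15)x − (818/11 - (2/11)x) = 10, so x' = 6795/26.
Then Pb = 818/11 − (2/11)·(6795/26) = 349/13 and Ps = 2 + (2/15)·(6795/26) = 479/13.
The subsidy expands output by 6795/26 − 2985/13 = 825/26 past the efficient level; on those units the gap between marginal cost and willingness to pay runs from 0 up to 10.
DWL = ½ × 10 × 825/26 = 4125/26.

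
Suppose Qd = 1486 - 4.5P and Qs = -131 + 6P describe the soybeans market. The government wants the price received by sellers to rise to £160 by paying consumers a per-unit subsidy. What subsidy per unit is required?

At a seller price of 160, quantity supplied is -131 + 6·160 = 829.
Buyers absorb 829 only when they pay Pb with 1486 − 4.5·Pb = 829, i.e. Pb = 146.
s = Ps − Pb = 160 − 146 = 14.

Required subsidy s = £14 per unit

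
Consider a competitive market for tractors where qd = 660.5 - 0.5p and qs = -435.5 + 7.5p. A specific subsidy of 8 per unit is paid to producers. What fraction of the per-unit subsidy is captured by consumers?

Consumer share = 0.9375

Pre-subsidy: 660.5 - 0.5p = -435.5 + 7.5p gives p* = 137, q* = 592.
With the subsidy, sellers receive ps = pb + 8 for each unit, where pb is the price buyers pay.
Supply in terms of pb becomes qs = -435.5 + 7.5(pb + 8) = -375.5 + 7.5pb. Setting this equal to demand: 660.5 - 0.5pb = -375.5 + 7.5pb, so pb = 129.5.
Sellers receive ps = 129.5 + 8 = 137.5; q' = 660.5 − 0.5·129.5 = 595.75.
Buyers' price falls by p* − pb = 137 − 129.5 = 7.5; sellers' price rises by ps − p* = 137.5 − 137 = 0.5.
So consumers capture 7.5/8 = 0.9375 of each unit of subsidy.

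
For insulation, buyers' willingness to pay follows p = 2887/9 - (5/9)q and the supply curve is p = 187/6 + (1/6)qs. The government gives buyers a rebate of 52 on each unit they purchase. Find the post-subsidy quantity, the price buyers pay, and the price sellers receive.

Pre-subsidy: 2887/9 - (5/9)q = 187/6 + (1/6)q gives q* = 401 and p* = 98.
With the rebate, buyers effectively pay pb = ps − 52, where ps is the price sellers receive.
On the curves, pb = 2887/9 - (5/9)q and ps = 187/6 + (1/6)q; the wedge ps − pb = 52 gives 187/6 + (1/6)q − (2887/9 - (5/9)q) = 52, so q' = 473.
Then pb = 2887/9 − (5/9)·473 = 58 and ps = 187/6 + (1/6)·473 = 110.

q' = 473; buyers pay 58; sellers receive 110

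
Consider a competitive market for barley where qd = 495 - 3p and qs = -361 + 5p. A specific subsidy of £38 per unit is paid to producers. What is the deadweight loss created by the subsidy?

Deadweight loss = £1353.75

Pre-subsidy: 495 - 3p = -361 + 5p gives p* = 107, q* = 174.
With the subsidy, sellers receive ps = pb + 38 for each unit, where pb is the price buyers pay.
Supply in terms of pb becomes qs = -361 + 5(pb + 38) = -171 + 5pb. Setting this equal to demand: 495 - 3pb = -171 + 5pb, so pb = 83.25.
Sellers receive ps = 83.25 + 38 = 121.25; q' = 495 − 3·83.25 = 245.25.
The subsidy expands output by 245.25 − 174 = 71.25 past the efficient level; on those units the gap between marginal cost and willingness to pay runs from 0 up to 38.
DWL = ½ × 38 × 71.25 = 1353.75.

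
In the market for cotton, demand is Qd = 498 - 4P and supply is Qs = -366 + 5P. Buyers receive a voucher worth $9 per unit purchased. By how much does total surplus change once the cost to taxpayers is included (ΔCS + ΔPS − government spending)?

Net change in total surplus = -$90

Pre-subsidy: 498 - 4P = -366 + 5P gives P* = 96, Q* = 114.
With the rebate, buyers effectively pay Pb = Ps − 9, where Ps is the price sellers receive.
Demand in terms of Ps becomes Qd = 498 − 4(Ps − 9) = 534 - 4Ps. Setting this equal to supply: 534 - 4Ps = -366 + 5Ps, so Ps = 100.
Buyers pay Pb = 100 − 9 = 91; Q' = -366 + 5·100 = 134.
ΔCS = ½(114 + 134)(96 − 91) = 620; ΔPS = ½(114 + 134)(100 − 96) = 496.
Government spending = 9 × 134 = 1206.
Net change = 620 + 496 − 1206 = -90. The loss equals the DWL triangle ½·9·20.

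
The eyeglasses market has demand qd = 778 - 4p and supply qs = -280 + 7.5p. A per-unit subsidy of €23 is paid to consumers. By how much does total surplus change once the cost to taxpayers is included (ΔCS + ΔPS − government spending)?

Net change in total surplus = -€690

Pre-subsidy: 778 - 4p = -280 + 7.5p gives p* = 92, q* = 410.
With the rebate, buyers effectively pay pb = ps − 23, where ps is the price sellers receive.
Demand in terms of ps becomes qd = 778 − 4(ps − 23) = 870 - 4ps. Setting this equal to supply: 870 - 4ps = -280 + 7.5ps, so ps = 100.
Buyers pay pb = 100 − 23 = 77; q' = -280 + 7.5·100 = 470.
ΔCS = ½(410 + 470)(92 − 77) = 6600; ΔPS = ½(410 + 470)(100 − 92) = 3520.
Government spending = 23 × 470 = 10810.
Net change = 6600 + 3520 − 10810 = -690. The loss equals the DWL triangle ½·23·60.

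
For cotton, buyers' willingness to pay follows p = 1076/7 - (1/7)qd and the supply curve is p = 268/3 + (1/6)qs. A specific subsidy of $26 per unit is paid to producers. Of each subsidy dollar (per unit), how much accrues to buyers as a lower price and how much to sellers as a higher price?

Pre-subsidy: 1076/7 - (1/7)q = 268/3 + (1/6)q gives q* = 208 and p* = 124.
With the subsidy, sellers receive ps = pb + 26 for each unit, where pb is the price buyers pay.
On the curves, pb = 1076/7 - (1/7)q and ps = 268/3 + (1/6)q; the wedge ps − pb = 26 gives 268/3 + (1/6)q − (1076/7 - (1/7)q) = 26, so q' = 292.
Then pb = 1076/7 − (1/7)·292 = 112 and ps = 268/3 + (1/6)·292 = 138.
Buyers' price falls by p* − pb = 124 − 112 = 12; sellers' price rises by ps − p* = 138 − 124 = 14.

Buyers gain $12 per unit; sellers gain $14 per unit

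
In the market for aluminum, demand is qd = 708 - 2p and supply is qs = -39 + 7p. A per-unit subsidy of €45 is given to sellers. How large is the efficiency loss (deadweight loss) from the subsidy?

Deadweight loss = €1575

Pre-subsidy: 708 - 2p = -39 + 7p gives p* = 83, q* = 542.
With the subsidy, sellers receive ps = pb + 45 for each unit, where pb is the price buyers pay.
Supply in terms of pb becomes qs = -39 + 7(pb + 45) = 276 + 7pb. Setting this equal to demand: 708 - 2pb = 276 + 7pb, so pb = 48.
Sellers receive ps = 48 + 45 = 93; q' = 708 − 2·48 = 612.
The subsidy expands output by 612 − 542 = 70 past the efficient level; on those units the gap between marginal cost and willingness to pay runs from 0 up to 45.
DWL = ½ × 45 × 70 = 1575.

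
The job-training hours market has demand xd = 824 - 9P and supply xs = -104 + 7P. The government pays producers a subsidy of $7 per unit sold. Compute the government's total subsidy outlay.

Government cost = $2306.9375

Pre-subsidy: 824 - 9P = -104 + 7P gives P* = 58, x* = 302.
With the subsidy, sellers receive Ps = Pb + 7 for each unit, where Pb is the price buyers pay.
Supply in terms of Pb becomes xs = -104 + 7(Pb + 7) = -55 + 7Pb. Setting this equal to demand: 824 - 9Pb = -55 + 7Pb, so Pb = 54.9375.
Sellers receive Ps = 54.9375 + 7 = 61.9375; x' = 824 − 9·54.9375 = 329.5625.
Government outlay = subsidy × quantity = 7 × 329.5625 = 2306.9375.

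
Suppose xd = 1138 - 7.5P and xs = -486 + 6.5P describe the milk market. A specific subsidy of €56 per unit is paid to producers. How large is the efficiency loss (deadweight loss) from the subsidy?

Deadweight loss = €5460

Pre-subsidy: 1138 - 7.5P = -486 + 6.5P gives P* = 116, x* = 268.
With the subsidy, sellers receive Ps = Pb + 56 for each unit, where Pb is the price buyers pay.
Supply in terms of Pb becomes xs = -486 + 6.5(Pb + 56) = -122 + 6.5Pb. Setting this equal to demand: 1138 - 7.5Pb = -122 + 6.5Pb, so Pb = 90.
Sellers receive Ps = 90 + 56 = 146; x' = 1138 − 7.5·90 = 463.
The subsidy expands output by 463 − 268 = 195 past the efficient level; on those units the gap between marginal cost and willingness to pay runs from 0 up to 56.
DWL = ½ × 56 × 195 = 5460.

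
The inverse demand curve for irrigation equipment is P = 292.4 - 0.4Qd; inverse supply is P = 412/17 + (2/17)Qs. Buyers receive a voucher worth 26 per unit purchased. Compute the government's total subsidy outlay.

Government cost = 162526/11

Pre-subsidy: 292.4 - 0.4Q = 412/17 + (2/17)Q gives Q* = 11397/22 and P* = 937/11.
With the rebate, buyers effectively pay Pb = Ps − 26, where Ps is the price sellers receive.
On the curves, Pb = 292.4 - 0.4Q and Ps = 412/17 + (2/17)Q; the wedge Ps − Pb = 26 gives 412/17 + (2/17)Q − (292.4 - 0.4Q) = 26, so Q' = 6251/11.
Then Pb = 292.4 − 0.4·(6251/11) = 716/11 and Ps = 412/17 + (2/17)·(6251/11) = 1002/11.
Government outlay = subsidy × quantity = 26 × 6251/11 = 162526/11.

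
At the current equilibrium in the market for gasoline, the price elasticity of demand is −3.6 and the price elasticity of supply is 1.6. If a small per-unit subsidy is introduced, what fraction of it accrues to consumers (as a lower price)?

Consumer share = 4/13

For a small subsidy around the equilibrium, the benefit split depends on the relative slopes, which at a point are proportional to the elasticities.
Buyer share = εs/(εs + |εd|) = 1.6/(1.6 + 3.6) = 4/13; seller share = |εd|/(εs + |εd|) = 9/13.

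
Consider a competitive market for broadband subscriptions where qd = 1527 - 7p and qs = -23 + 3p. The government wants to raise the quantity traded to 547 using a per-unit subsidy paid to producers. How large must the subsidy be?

At q = 547, invert demand for the buyer price: pb = (1527 − 547)/7 = 140; invert supply for the seller price: ps = (547 − (-23))/3 = 190.
The subsidy must fill the gap: s = ps − pb = 190 − 140 = 50.

Required subsidy s = 50 per unit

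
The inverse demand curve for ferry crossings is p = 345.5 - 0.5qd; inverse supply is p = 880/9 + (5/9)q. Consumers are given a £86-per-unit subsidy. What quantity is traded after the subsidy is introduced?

q' = 6007/19

Pre-subsidy: 345.5 - 0.5q = 880/9 + (5/9)q gives q* = 4459/19 and p* = 4335/19.
With the rebate, buyers effectively pay pb = ps − 86, where ps is the price sellers receive.
On the curves, pb = 345.5 - 0.5q and ps = 880/9 + (5/9)q; the wedge ps − pb = 86 gives 880/9 + (5/9)q − (345.5 - 0.5q) = 86, so q' = 6007/19.
Then pb = 345.5 − 0.5·(6007/19) = 3561/19 and ps = 880/9 + (5/9)·(6007/19) = 5195/19.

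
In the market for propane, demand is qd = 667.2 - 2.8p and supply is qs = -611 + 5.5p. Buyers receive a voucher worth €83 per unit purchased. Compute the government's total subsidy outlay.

Pre-subsidy: 667.2 - 2.8p = -611 + 5.5p gives p* = 154, q* = 236.
With the rebate, buyers effectively pay pb = ps − 83, where ps is the price sellers receive.
Demand in terms of ps becomes qd = 667.2 − 2.8(ps − 83) = 899.6 - 2.8ps. Setting this equal to supply: 899.6 - 2.8ps = -611 + 5.5ps, so ps = 182.
Buyers pay pb = 182 − 83 = 99; q' = -611 + 5.5·182 = 390.
Government outlay = subsidy × quantity = 83 × 390 = 32370.

Government cost = €32370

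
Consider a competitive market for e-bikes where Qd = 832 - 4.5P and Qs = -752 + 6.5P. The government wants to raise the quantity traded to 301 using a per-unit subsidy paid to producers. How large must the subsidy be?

Required subsidy s = 44 per unit

At Q = 301, invert demand for the buyer price: Pb = (832 − 301)/4.5 = 118; invert supply for the seller price: Ps = (301 − (-752))/6.5 = 162.
The subsidy must fill the gap: s = Ps − Pb = 162 − 118 = 44.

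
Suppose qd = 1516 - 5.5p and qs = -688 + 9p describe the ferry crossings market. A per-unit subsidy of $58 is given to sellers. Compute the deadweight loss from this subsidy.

Deadweight loss = $5742

Pre-subsidy: 1516 - 5.5p = -688 + 9p gives p* = 152, q* = 680.
With the subsidy, sellers receive ps = pb + 58 for each unit, where pb is the price buyers pay.
Supply in terms of pb becomes qs = -688 + 9(pb + 58) = -166 + 9pb. Setting this equal to demand: 1516 - 5.5pb = -166 + 9pb, so pb = 116.
Sellers receive ps = 116 + 58 = 174; q' = 1516 − 5.5·116 = 878.
The subsidy expands output by 878 − 680 = 198 past the efficient level; on those units the gap between marginal cost and willingness to pay runs from 0 up to 58.
DWL = ½ × 58 × 198 = 5742.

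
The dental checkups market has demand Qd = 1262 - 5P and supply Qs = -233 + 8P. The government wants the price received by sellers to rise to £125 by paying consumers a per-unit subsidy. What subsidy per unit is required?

Required subsidy s = £26 per unit

At a seller price of 125, quantity supplied is -233 + 8·125 = 767.
Buyers absorb 767 only when they pay Pb with 1262 − 5·Pb = 767, i.e. Pb = 99.
s = Ps − Pb = 125 − 99 = 26.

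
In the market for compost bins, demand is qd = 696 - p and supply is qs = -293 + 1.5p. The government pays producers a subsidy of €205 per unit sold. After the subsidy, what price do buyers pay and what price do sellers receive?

Buyers pay €272.6; sellers receive €477.6

Pre-subsidy: 696 - p = -293 + 1.5p gives p* = 395.6, q* = 300.4.
With the subsidy, sellers receive ps = pb + 205 for each unit, where pb is the price buyers pay.
Supply in terms of pb becomes qs = -293 + 1.5(pb + 205) = 14.5 + 1.5pb. Setting this equal to demand: 696 - pb = 14.5 + 1.5pb, so pb = 272.6.
Sellers receive ps = 272.6 + 205 = 477.6; q' = 696 − 1·272.6 = 423.4.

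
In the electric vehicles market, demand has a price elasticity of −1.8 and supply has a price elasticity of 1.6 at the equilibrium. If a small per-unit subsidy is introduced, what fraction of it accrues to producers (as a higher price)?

For a small subsidy around the equilibrium, the benefit split depends on the relative slopes, which at a point are proportional to the elasticities.
Buyer share = εs/(εs + |εd|) = 1.6/(1.6 + 1.8) = 8/17; seller share = |εd|/(εs + |εd|) = 9/17.
So producers capture 9/17 of the subsidy.

Producer share = 9/17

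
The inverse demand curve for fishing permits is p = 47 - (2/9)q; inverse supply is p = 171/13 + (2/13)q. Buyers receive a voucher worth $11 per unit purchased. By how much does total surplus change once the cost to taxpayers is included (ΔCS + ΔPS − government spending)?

Net change in total surplus = -$160.875

Pre-subsidy: 47 - (2/9)q = 171/13 + (2/13)q gives q* = 90 and p* = 27.
With the rebate, buyers effectively pay pb = ps − 11, where ps is the price sellers receive.
On the curves, pb = 47 - (2/9)q and ps = 171/13 + (2/13)q; the wedge ps − pb = 11 gives 171/13 + (2/13)q − (47 - (2/9)q) = 11, so q' = 119.25.
Then pb = 47 − (2/9)·119.25 = 20.5 and ps = 171/13 + (2/13)·119.25 = 31.5.
ΔCS = ½(90 + 119.25)(27 − 20.5) = 680.0625; ΔPS = ½(90 + 119.25)(31.5 − 27) = 470.8125.
Government spending = 11 × 119.25 = 1311.75.
Net change = 680.0625 + 470.8125 − 1311.75 = -160.875. The loss equals the DWL triangle ½·11·29.25.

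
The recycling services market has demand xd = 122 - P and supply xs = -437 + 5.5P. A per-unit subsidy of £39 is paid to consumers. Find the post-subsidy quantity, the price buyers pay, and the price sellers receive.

Pre-subsidy: 122 - P = -437 + 5.5P gives P* = 86, x* = 36.
With the rebate, buyers effectively pay Pb = Ps − 39, where Ps is the price sellers receive.
Demand in terms of Ps becomes xd = 122 − 1(Ps − 39) = 161 - Ps. Setting this equal to supply: 161 - Ps = -437 + 5.5Ps, so Ps = 92.
Buyers pay Pb = 92 − 39 = 53; x' = -437 + 5.5·92 = 69.

x' = 69; buyers pay £53; sellers receive £92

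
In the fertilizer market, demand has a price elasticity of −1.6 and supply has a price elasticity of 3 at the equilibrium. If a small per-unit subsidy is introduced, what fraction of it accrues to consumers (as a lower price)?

For a small subsidy around the equilibrium, the benefit split depends on the relative slopes, which at a point are proportional to the elasticities.
Buyer share = εs/(εs + |εd|) = 3/(3 + 1.6) = 15/23; seller share = |εd|/(εs + |εd|) = 8/23.

Consumer share = 15/23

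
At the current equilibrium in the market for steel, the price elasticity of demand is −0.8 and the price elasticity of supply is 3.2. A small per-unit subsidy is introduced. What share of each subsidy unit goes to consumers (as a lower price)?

For a small subsidy around the equilibrium, the benefit split depends on the relative slopes, which at a point are proportional to the elasticities.
Buyer share = εs/(εs + |εd|) = 3.2/(3.2 + 0.8) = 0.8; seller share = |εd|/(εs + |εd|) = 0.2.

Consumer share = 0.8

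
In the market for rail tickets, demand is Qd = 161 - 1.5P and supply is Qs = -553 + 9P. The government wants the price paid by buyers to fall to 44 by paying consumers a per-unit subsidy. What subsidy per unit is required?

Required subsidy s = 28 per unit

At a buyer price of 44, quantity demanded is 161 − 1.5·44 = 95.
Sellers supply 95 only when they receive Ps with -553 + 9·Ps = 95, i.e. Ps = 72.
s = Ps − Pb = 72 − 44 = 28.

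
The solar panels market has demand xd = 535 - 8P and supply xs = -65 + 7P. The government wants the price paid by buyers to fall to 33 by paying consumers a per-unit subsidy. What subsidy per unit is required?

At a buyer price of 33, quantity demanded is 535 − 8·33 = 271.
Sellers supply 271 only when they receive Ps with -65 + 7·Ps = 271, i.e. Ps = 48.
s = Ps − Pb = 48 − 33 = 15.

Required subsidy s = 15 per unit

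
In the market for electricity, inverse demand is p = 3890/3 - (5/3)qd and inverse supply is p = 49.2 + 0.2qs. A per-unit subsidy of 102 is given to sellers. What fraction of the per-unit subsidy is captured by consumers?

Consumer share = 25/28

Pre-subsidy: 3890/3 - (5/3)q = 49.2 + 0.2q gives q* = 4678/7 and p* = 1280/7.
With the subsidy, sellers receive ps = pb + 102 for each unit, where pb is the price buyers pay.
On the curves, pb = 3890/3 - (5/3)q and ps = 49.2 + 0.2q; the wedge ps − pb = 102 gives 49.2 + 0.2q − (3890/3 - (5/3)q) = 102, so q' = 10121/14.
Then pb = 3890/3 − (5/3)·(10121/14) = 1285/14 and ps = 49.2 + 0.2·(10121/14) = 2713/14.
Buyers' price falls by p* − pb = 1280/7 − 1285/14 = 1275/14; sellers' price rises by ps − p* = 2713/14 − 1280/7 = 153/14.
So consumers capture (1275/14)/102 = 25/28 of each unit of subsidy.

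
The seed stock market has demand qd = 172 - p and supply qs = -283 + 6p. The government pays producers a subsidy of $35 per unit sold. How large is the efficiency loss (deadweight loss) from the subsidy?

Pre-subsidy: 172 - p = -283 + 6p gives p* = 65, q* = 107.
With the subsidy, sellers receive ps = pb + 35 for each unit, where pb is the price buyers pay.
Supply in terms of pb becomes qs = -283 + 6(pb + 35) = -73 + 6pb. Setting this equal to demand: 172 - pb = -73 + 6pb, so pb = 35.
Sellers receive ps = 35 + 35 = 70; q' = 172 − 1·35 = 137.
The subsidy expands output by 137 − 107 = 30 past the efficient level; on those units the gap between marginal cost and willingness to pay runs from 0 up to 35.
DWL = ½ × 35 × 30 = 525.

Deadweight loss = $525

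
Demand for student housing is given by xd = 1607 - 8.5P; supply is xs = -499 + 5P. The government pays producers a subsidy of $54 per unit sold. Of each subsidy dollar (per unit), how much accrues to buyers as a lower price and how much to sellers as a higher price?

Pre-subsidy: 1607 - 8.5P = -499 + 5P gives P* = 156, x* = 281.
With the subsidy, sellers receive Ps = Pb + 54 for each unit, where Pb is the price buyers pay.
Supply in terms of Pb becomes xs = -499 + 5(Pb + 54) = -229 + 5Pb. Setting this equal to demand: 1607 - 8.5Pb = -229 + 5Pb, so Pb = 136.
Sellers receive Ps = 136 + 54 = 190; x' = 1607 − 8.5·136 = 451.
Buyers' price falls by P* − Pb = 156 − 136 = 20; sellers' price rises by Ps − P* = 190 − 156 = 34.

Buyers gain $20 per unit; sellers gain $34 per unit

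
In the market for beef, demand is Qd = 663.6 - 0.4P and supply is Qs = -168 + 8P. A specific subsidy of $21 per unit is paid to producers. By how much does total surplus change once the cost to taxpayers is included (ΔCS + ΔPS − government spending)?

Pre-subsidy: 663.6 - 0.4P = -168 + 8P gives P* = 99, Q* = 624.
With the subsidy, sellers receive Ps = Pb + 21 for each unit, where Pb is the price buyers pay.
Supply in terms of Pb becomes Qs = -168 + 8(Pb + 21) = 0 + 8Pb. Setting this equal to demand: 663.6 - 0.4Pb = 0 + 8Pb, so Pb = 79.
Sellers receive Ps = 79 + 21 = 100; Q' = 663.6 − 0.4·79 = 632.
ΔCS = ½(624 + 632)(99 − 79) = 12560; ΔPS = ½(624 + 632)(100 − 99) = 628.
Government spending = 21 × 632 = 13272.
Net change = 12560 + 628 − 13272 = -84. The loss equals the DWL triangle ½·21·8.

Net change in total surplus = -$84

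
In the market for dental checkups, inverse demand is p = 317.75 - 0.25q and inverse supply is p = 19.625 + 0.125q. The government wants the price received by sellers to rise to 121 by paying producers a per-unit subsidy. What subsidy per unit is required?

Required subsidy s = 6 per unit

At a seller price of 121, quantity supplied is -157 + 8·121 = 811.
Buyers absorb 811 only when they pay pb = 317.75 − 0.25·811 = 115.
s = ps − pb = 121 − 115 = 6.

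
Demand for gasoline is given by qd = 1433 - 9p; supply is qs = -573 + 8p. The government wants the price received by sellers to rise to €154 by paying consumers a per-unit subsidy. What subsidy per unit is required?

Required subsidy s = €68 per unit

At a seller price of 154, quantity supplied is -573 + 8·154 = 659.
Buyers absorb 659 only when they pay pb with 1433 − 9·pb = 659, i.e. pb = 86.
s = ps − pb = 154 − 86 = 68.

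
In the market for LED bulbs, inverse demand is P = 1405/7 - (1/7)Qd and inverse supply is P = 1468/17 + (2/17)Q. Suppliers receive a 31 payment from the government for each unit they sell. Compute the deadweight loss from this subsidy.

Pre-subsidy: 1405/7 - (1/7)Q = 1468/17 + (2/17)Q gives Q* = 439 and P* = 138.
With the subsidy, sellers receive Ps = Pb + 31 for each unit, where Pb is the price buyers pay.
On the curves, Pb = 1405/7 - (1/7)Q and Ps = 1468/17 + (2/17)Q; the wedge Ps − Pb = 31 gives 1468/17 + (2/17)Q − (1405/7 - (1/7)Q) = 31, so Q' = 558.
Then Pb = 1405/7 − (1/7)·558 = 121 and Ps = 1468/17 + (2/17)·558 = 152.
The subsidy expands output by 558 − 439 = 119 past the efficient level; on those units the gap between marginal cost and willingness to pay runs from 0 up to 31.
DWL = ½ × 31 × 119 = 1844.5.

Deadweight loss = 1844.5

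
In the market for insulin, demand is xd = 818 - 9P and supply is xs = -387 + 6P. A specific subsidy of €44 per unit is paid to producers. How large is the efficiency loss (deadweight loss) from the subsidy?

Deadweight loss = €3484.8

Pre-subsidy: 818 - 9P = -387 + 6P gives P* = 241/3, x* = 95.
With the subsidy, sellers receive Ps = Pb + 44 for each unit, where Pb is the price buyers pay.
Supply in terms of Pb becomes xs = -387 + 6(Pb + 44) = -123 + 6Pb. Setting this equal to demand: 818 - 9Pb = -123 + 6Pb, so Pb = 941/15.
Sellers receive Ps = 941/15 + 44 = 1601/15; x' = 818 − 9·(941/15) = 253.4.
The subsidy expands output by 253.4 − 95 = 158.4 past the efficient level; on those units the gap between marginal cost and willingness to pay runs from 0 up to 44.
DWL = ½ × 44 × 158.4 = 3484.8.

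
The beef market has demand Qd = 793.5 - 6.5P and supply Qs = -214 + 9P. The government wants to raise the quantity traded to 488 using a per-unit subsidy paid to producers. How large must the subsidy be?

At Q = 488, invert demand for the buyer price: Pb = (793.5 − 488)/6.5 = 47; invert supply for the seller price: Ps = (488 − (-214))/9 = 78.
The subsidy must fill the gap: s = Ps − Pb = 78 − 47 = 31.

Required subsidy s = 31 per unit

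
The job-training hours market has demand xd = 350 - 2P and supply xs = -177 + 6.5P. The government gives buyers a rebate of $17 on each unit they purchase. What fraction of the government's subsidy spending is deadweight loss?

Pre-subsidy: 350 - 2P = -177 + 6.5P gives P* = 62, x* = 226.
With the rebate, buyers effectively pay Pb = Ps − 17, where Ps is the price sellers receive.
Demand in terms of Ps becomes xd = 350 − 2(Ps − 17) = 384 - 2Ps. Setting this equal to supply: 384 - 2Ps = -177 + 6.5Ps, so Ps = 66.
Buyers pay Pb = 66 − 17 = 49; x' = -177 + 6.5·66 = 252.
ΔCS = ½(226 + 252)(62 − 49) = 3107; ΔPS = ½(226 + 252)(66 − 62) = 956.
Government spending = 17 × 252 = 4284.
DWL = ½ × 17 × (252 − 226) = 221; fraction = 221 / 4284 = 13/252.

DWL / government spending = 13/252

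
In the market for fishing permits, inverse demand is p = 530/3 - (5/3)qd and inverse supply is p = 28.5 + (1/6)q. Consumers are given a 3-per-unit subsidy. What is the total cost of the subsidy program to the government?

Government cost = 2721/11

Pre-subsidy: 530/3 - (5/3)q = 28.5 + (1/6)q gives q* = 889/11 and p* = 1385/33.
With the rebate, buyers effectively pay pb = ps − 3, where ps is the price sellers receive.
On the curves, pb = 530/3 - (5/3)q and ps = 28.5 + (1/6)q; the wedge ps − pb = 3 gives 28.5 + (1/6)q − (530/3 - (5/3)q) = 3, so q' = 907/11.
Then pb = 530/3 − (5/3)·(907/11) = 1295/33 and ps = 28.5 + (1/6)·(907/11) = 1394/33.
Government outlay = subsidy × quantity = 3 × 907/11 = 2721/11.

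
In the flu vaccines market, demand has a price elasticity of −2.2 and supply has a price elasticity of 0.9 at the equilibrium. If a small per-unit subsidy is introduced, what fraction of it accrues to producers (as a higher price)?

For a small subsidy around the equilibrium, the benefit split depends on the relative slopes, which at a point are proportional to the elasticities.
Buyer share = εs/(εs + |εd|) = 0.9/(0.9 + 2.2) = 9/31; seller share = |εd|/(εs + |εd|) = 22/31.
So producers capture 22/31 of the subsidy.

Producer share = 22/31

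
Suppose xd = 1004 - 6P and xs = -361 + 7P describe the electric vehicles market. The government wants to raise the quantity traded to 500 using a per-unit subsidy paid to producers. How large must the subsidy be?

At x = 500, invert demand for the buyer price: Pb = (1004 − 500)/6 = 84; invert supply for the seller price: Ps = (500 − (-361))/7 = 123.
The subsidy must fill the gap: s = Ps − Pb = 123 − 84 = 39.

Required subsidy s = 39 per unit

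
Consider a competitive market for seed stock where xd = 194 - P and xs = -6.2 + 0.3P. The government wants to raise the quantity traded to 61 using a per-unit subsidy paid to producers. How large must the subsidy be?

Required subsidy s = 91 per unit

At x = 61, invert demand for the buyer price: Pb = (194 − 61)/1 = 133; invert supply for the seller price: Ps = (61 − (-6.2))/0.3 = 224.
The subsidy must fill the gap: s = Ps − Pb = 224 − 133 = 91.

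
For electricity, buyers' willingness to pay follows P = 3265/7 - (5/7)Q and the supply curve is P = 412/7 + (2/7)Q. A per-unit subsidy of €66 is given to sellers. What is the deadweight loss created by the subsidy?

Deadweight loss = €2178

Pre-subsidy: 3265/7 - (5/7)Q = 412/7 + (2/7)Q gives Q* = 2853/7 and P* = 8590/49.
With the subsidy, sellers receive Ps = Pb + 66 for each unit, where Pb is the price buyers pay.
On the curves, Pb = 3265/7 - (5/7)Q and Ps = 412/7 + (2/7)Q; the wedge Ps − Pb = 66 gives 412/7 + (2/7)Q − (3265/7 - (5/7)Q) = 66, so Q' = 3315/7.
Then Pb = 3265/7 − (5/7)·(3315/7) = 6280/49 and Ps = 412/7 + (2/7)·(3315/7) = 9514/49.
The subsidy expands output by 3315/7 − 2853/7 = 66 past the efficient level; on those units the gap between marginal cost and willingness to pay runs from 0 up to 66.
DWL = ½ × 66 × 66 = 2178.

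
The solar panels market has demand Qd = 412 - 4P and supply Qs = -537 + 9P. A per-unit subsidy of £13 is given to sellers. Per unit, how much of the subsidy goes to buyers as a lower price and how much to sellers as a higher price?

Pre-subsidy: 412 - 4P = -537 + 9P gives P* = 73, Q* = 120.
With the subsidy, sellers receive Ps = Pb + 13 for each unit, where Pb is the price buyers pay.
Supply in terms of Pb becomes Qs = -537 + 9(Pb + 13) = -420 + 9Pb. Setting this equal to demand: 412 - 4Pb = -420 + 9Pb, so Pb = 64.
Sellers receive Ps = 64 + 13 = 77; Q' = 412 − 4·64 = 156.
Buyers' price falls by P* − Pb = 73 − 64 = 9; sellers' price rises by Ps − P* = 77 − 73 = 4.

Buyers gain £9 per unit; sellers gain £4 per unit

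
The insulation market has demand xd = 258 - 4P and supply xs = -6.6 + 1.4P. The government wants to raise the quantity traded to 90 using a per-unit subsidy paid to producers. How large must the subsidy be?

At x = 90, invert demand for the buyer price: Pb = (258 − 90)/4 = 42; invert supply for the seller price: Ps = (90 − (-6.6))/1.4 = 69.
The subsidy must fill the gap: s = Ps − Pb = 69 − 42 = 27.

Required subsidy s = 27 per unit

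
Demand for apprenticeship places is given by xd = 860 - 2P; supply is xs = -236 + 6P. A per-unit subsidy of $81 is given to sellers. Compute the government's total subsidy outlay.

Government cost = $57307.5

Pre-subsidy: 860 - 2P = -236 + 6P gives P* = 137, x* = 586.
With the subsidy, sellers receive Ps = Pb + 81 for each unit, where Pb is the price buyers pay.
Supply in terms of Pb becomes xs = -236 + 6(Pb + 81) = 250 + 6Pb. Setting this equal to demand: 860 - 2Pb = 250 + 6Pb, so Pb = 76.25.
Sellers receive Ps = 76.25 + 81 = 157.25; x' = 860 − 2·76.25 = 707.5.
Government outlay = subsidy × quantity = 81 × 707.5 = 57307.5.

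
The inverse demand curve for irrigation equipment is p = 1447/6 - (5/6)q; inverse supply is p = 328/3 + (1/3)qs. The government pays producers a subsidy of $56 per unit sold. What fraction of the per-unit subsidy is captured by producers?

Producer share = 2/7

Pre-subsidy: 1447/6 - (5/6)q = 328/3 + (1/3)q gives q* = 113 and p* = 147.
With the subsidy, sellers receive ps = pb + 56 for each unit, where pb is the price buyers pay.
On the curves, pb = 1447/6 - (5/6)q and ps = 328/3 + (1/3)q; the wedge ps − pb = 56 gives 328/3 + (1/3)q − (1447/6 - (5/6)q) = 56, so q' = 161.
Then pb = 1447/6 − (5/6)·161 = 107 and ps = 328/3 + (1/3)·161 = 163.
Buyers' price falls by p* − pb = 147 − 107 = 40; sellers' price rises by ps − p* = 163 − 147 = 16.
So producers capture 16/56 = 2/7 of each unit of subsidy.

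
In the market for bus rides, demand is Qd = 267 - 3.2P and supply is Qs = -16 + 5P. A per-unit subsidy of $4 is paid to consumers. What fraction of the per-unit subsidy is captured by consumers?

Pre-subsidy: 267 - 3.2P = -16 + 5P gives P* = 1415/41, Q* = 6419/41.
With the rebate, buyers effectively pay Pb = Ps − 4, where Ps is the price sellers receive.
Demand in terms of Ps becomes Qd = 267 − 3.2(Ps − 4) = 279.8 - 3.2Ps. Setting this equal to supply: 279.8 - 3.2Ps = -16 + 5Ps, so Ps = 1479/41.
Buyers pay Pb = 1479/41 − 4 = 1315/41; Q' = -16 + 5·(1479/41) = 6739/41.
Buyers' price falls by P* − Pb = 1415/41 − 1315/41 = 100/41; sellers' price rises by Ps − P* = 1479/41 − 1415/41 = 64/41.
So consumers capture (100/41)/4 = 25/41 of each unit of subsidy.

Consumer share = 25/41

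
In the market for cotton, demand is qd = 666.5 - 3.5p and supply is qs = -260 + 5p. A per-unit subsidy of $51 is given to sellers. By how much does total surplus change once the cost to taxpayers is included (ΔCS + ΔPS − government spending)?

Pre-subsidy: 666.5 - 3.5p = -260 + 5p gives p* = 109, q* = 285.
With the subsidy, sellers receive ps = pb + 51 for each unit, where pb is the price buyers pay.
Supply in terms of pb becomes qs = -260 + 5(pb + 51) = -5 + 5pb. Setting this equal to demand: 666.5 - 3.5pb = -5 + 5pb, so pb = 79.
Sellers receive ps = 79 + 51 = 130; q' = 666.5 − 3.5·79 = 390.
ΔCS = ½(285 + 390)(109 − 79) = 10125; ΔPS = ½(285 + 390)(130 − 109) = 7087.5.
Government spending = 51 × 390 = 19890.
Net change = 10125 + 7087.5 − 19890 = -2677.5. The loss equals the DWL triangle ½·51·105.

Net change in total surplus = -$2677.5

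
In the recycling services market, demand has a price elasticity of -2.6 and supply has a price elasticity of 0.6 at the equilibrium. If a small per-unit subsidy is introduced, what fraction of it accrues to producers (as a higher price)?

Producer share = 0.8125

For a small subsidy around the equilibrium, the benefit split depends on the relative slopes, which at a point are proportional to the elasticities.
Buyer share = εs/(εs + |εd|) = 0.6/(0.6 + 2.6) = 0.1875; seller share = |εd|/(εs + |εd|) = 0.8125.
So producers capture 0.8125 of the subsidy.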